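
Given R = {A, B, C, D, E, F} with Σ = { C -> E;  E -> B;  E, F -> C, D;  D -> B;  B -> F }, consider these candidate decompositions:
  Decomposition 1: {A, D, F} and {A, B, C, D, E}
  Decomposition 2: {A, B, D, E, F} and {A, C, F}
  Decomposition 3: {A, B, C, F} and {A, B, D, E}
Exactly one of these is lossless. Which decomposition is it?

Decomposition 1

Decomposition 1: common = {A, D}, closure = {A, B, D, F} → lossless.
Decomposition 2: common = {A, F}, closure = {A, F} → lossy.
Decomposition 3: common = {A, B}, closure = {A, B, F} → lossy.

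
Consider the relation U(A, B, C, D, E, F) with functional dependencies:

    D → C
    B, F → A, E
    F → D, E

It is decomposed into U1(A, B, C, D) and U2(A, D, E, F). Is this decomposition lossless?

No

Common attributes: U1 ∩ U2 = {A, D}.
Closure of {A, D}: D → C applies, adding C. So (A, D)⁺ = {A, C, D}.
The closure contains neither all of U1 = {A, B, C, D} nor all of U2 = {A, D, E, F}, so the common attributes are not a superkey of either fragment. The join is lossy.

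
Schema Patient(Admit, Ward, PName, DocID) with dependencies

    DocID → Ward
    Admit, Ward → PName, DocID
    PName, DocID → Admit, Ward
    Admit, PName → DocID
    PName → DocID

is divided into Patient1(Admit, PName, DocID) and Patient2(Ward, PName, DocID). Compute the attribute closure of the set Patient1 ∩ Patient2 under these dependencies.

Admit, Ward, PName, DocID

Patient1 ∩ Patient2 = {PName, DocID}.
DocID → Ward applies, adding Ward
PName, DocID → Admit, Ward applies, adding Admit
Closure: {Admit, Ward, PName, DocID}.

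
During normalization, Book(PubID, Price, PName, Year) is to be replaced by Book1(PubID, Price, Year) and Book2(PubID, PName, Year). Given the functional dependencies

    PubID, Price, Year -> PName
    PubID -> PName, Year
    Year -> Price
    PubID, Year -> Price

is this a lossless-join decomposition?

Yes

Common attributes: Book1 ∩ Book2 = {PubID, Year}.
Closure of {PubID, Year}: PubID → PName, Year applies, adding PName; Year → Price applies, adding Price. So (PubID, Year)⁺ = {PubID, Price, PName, Year}.
This closure contains every attribute of Book1, so Book1 ∩ Book2 → Book1. The join is lossless.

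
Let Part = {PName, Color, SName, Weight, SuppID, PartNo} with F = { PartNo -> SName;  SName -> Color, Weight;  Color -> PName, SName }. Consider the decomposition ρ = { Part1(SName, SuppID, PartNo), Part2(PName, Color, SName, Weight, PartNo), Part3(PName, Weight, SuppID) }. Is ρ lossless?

Chase test. Columns are PName, Color, SName, Weight, SuppID, PartNo; row i has aⱼ where attribute j ∈ Parti, else bᵢⱼ.
Initial tableau (one row per fragment):
  row 1: b11 b12 a3 b14 a5 a6
  row 2: a1 a2 a3 a4 b25 a6
  row 3: a1 b32 b33 a4 a5 b36
Rows 1 and 2 agree on SName; apply SName→Color, Weight and equate their Color, Weight entries.
Rows 1 and 2 agree on Color; apply Color→PName, SName and equate their PName, SName entries.
Row 1 is now all distinguished symbols — the join is lossless.

Yes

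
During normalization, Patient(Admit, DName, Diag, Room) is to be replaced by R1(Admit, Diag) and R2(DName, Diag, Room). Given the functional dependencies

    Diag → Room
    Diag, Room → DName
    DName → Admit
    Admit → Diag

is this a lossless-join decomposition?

Yes

Common attributes: R1 ∩ R2 = {Diag}.
Closure of {Diag}: Diag → Room applies, adding Room; Diag, Room → DName applies, adding DName; DName → Admit applies, adding Admit. So (Diag)⁺ = {Admit, DName, Diag, Room}.
This closure contains every attribute of R1, so R1 ∩ R2 → R1. The join is lossless.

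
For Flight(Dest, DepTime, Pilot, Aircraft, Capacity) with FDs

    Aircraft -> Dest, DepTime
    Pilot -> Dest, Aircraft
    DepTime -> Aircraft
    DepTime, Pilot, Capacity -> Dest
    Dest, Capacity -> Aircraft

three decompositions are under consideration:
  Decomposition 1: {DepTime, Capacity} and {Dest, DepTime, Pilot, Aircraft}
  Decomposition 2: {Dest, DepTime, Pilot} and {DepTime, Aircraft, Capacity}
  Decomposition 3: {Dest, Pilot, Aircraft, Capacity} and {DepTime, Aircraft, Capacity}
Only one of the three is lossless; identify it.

Decomposition 1: common = {DepTime}, closure = {Dest, DepTime, Aircraft} → lossy.
Decomposition 2: common = {DepTime}, closure = {Dest, DepTime, Aircraft} → lossy.
Decomposition 3: common = {Aircraft, Capacity}, closure = {Dest, DepTime, Aircraft, Capacity} → lossless.

Decomposition 3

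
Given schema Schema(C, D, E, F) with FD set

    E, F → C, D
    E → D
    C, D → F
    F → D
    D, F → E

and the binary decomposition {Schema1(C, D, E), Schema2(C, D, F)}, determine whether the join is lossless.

Common attributes: Schema1 ∩ Schema2 = {C, D}.
Closure of {C, D}: C, D → F applies, adding F; D, F → E applies, adding E. So (C, D)⁺ = {C, D, E, F}.
This closure contains every attribute of Schema1, so Schema1 ∩ Schema2 → Schema1. The join is lossless.

Yes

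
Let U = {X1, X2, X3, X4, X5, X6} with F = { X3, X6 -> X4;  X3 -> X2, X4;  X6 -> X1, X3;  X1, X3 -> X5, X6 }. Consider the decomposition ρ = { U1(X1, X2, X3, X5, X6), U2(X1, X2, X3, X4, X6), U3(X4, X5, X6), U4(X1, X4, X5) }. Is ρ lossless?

Chase test. Columns are X1, X2, X3, X4, X5, X6; row i has aⱼ where attribute j ∈ Ui, else bᵢⱼ.
Initial tableau (one row per fragment):
  row 1: a1 a2 a3 b14 a5 a6
  row 2: a1 a2 a3 a4 b25 a6
  row 3: b31 b32 b33 a4 a5 a6
  row 4: a1 b42 b43 a4 a5 b46
Rows 1 and 2 agree on X3, X6; apply X3, X6→X4 and equate their X4 entries.
Rows 1 and 3 agree on X6; apply X6→X1, X3 and equate their X1, X3 entries.
Rows 1 and 2 agree on X1, X3; apply X1, X3→X5, X6 and equate their X5, X6 entries.
Rows 1 and 3 agree on X3; apply X3→X2, X4 and equate their X2, X4 entries.
Row 1 is now all distinguished symbols — the join is lossless.

Yes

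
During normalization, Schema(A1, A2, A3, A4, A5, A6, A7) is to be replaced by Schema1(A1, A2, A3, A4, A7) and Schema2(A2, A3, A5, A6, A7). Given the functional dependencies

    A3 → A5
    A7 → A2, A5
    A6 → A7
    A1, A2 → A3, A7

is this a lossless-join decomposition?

No

Common attributes: Schema1 ∩ Schema2 = {A2, A3, A7}.
Closure of {A2, A3, A7}: A3 → A5 applies, adding A5. So (A2, A3, A7)⁺ = {A2, A3, A5, A7}.
The closure contains neither all of Schema1 = {A1, A2, A3, A4, A7} nor all of Schema2 = {A2, A3, A5, A6, A7}, so the common attributes are not a superkey of either fragment. The join is lossy.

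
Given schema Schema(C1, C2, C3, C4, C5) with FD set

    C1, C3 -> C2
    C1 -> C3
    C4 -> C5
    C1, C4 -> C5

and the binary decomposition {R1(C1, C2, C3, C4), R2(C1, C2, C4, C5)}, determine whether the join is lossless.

Common attributes: R1 ∩ R2 = {C1, C2, C4}.
Closure of {C1, C2, C4}: C1 → C3 applies, adding C3; C4 → C5 applies, adding C5. So (C1, C2, C4)⁺ = {C1, C2, C3, C4, C5}.
This closure contains every attribute of R1, so R1 ∩ R2 → R1. The join is lossless.

Yes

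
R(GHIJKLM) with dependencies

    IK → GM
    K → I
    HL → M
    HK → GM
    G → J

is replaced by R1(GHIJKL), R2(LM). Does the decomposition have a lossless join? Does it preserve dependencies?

lossy and not dependency-preserving

Lossless test: (L)⁺ = {L}, which is a superkey of neither fragment — lossy.
Dependency preservation: the restricted closure of {IK} across the fragments never reaches {GM}, so IK → GM cannot be enforced without a join — not preserved.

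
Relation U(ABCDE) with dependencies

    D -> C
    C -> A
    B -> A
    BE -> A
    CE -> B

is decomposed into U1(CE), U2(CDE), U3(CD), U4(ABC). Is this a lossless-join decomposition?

Chase test. Columns are ABCDE; row i has aⱼ where attribute j ∈ Ui, else bᵢⱼ.
Initial tableau (one row per fragment):
  row 1: b11 b12 a3 b14 a5
  row 2: b21 b22 a3 a4 a5
  row 3: b31 b32 a3 a4 b35
  row 4: a1 a2 a3 b44 b45
Rows 1 and 2 agree on C; apply C→A and equate their A entries.
Rows 1 and 3 agree on C; apply C→A and equate their A entries.
Rows 1 and 4 agree on C; apply C→A and equate their A entries.
Rows 1 and 2 agree on CE; apply CE→B and equate their B entries.
No row becomes fully distinguished — the join is lossy.

No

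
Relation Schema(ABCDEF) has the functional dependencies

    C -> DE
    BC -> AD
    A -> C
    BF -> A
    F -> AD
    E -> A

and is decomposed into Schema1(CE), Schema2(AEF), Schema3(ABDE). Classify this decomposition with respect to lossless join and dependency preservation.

Lossless test (chase): Rows 2 and 3 agree on A; apply A→C and equate their C entries. Rows 1 and 2 agree on E; apply E→A and equate their A entries. Rows 2 and 3 agree on C; apply C→DE and equate their DE entries. Rows 1 and 2 agree on A; apply A→C and equate their C entries. Rows 1 and 2 agree on C; apply C→DE and equate their DE entries. No row becomes fully distinguished — the join is lossy.
Dependency preservation: C → DE; BC → AD; A → C; BF → A; F → AD are not contained in any single fragment, but the restricted closure of each left-hand side across the fragments still reaches the right-hand side; the remaining FDs each lie inside some fragment. All dependencies are preserved.

lossy but dependency-preserving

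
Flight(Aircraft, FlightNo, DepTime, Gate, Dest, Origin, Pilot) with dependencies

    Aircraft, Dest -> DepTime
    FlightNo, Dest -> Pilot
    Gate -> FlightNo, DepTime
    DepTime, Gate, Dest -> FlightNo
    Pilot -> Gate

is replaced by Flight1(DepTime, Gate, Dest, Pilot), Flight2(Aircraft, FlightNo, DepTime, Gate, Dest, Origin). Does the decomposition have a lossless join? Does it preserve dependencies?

Lossless test: (DepTime, Gate, Dest)⁺ = {FlightNo, DepTime, Gate, Dest, Pilot}, which contains all of one fragment — lossless.
Dependency preservation: FlightNo, Dest → Pilot is not contained in any single fragment, but the restricted closure of its left-hand side across the fragments still reaches the right-hand side; the remaining FDs each lie inside some fragment. All dependencies are preserved.

lossless and dependency-preserving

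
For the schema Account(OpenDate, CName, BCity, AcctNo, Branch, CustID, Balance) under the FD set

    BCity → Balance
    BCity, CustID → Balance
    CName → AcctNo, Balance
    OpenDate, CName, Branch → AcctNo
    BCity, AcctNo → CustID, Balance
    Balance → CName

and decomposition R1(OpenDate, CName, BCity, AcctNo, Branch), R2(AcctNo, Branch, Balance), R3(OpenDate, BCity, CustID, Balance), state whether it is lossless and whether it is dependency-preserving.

lossless but not dependency-preserving

Lossless test (chase): Rows 1 and 3 agree on BCity; apply BCity→Balance and equate their Balance entries. Rows 1 and 2 agree on Balance; apply Balance→CName and equate their CName entries. Rows 1 and 3 agree on Balance; apply Balance→CName and equate their CName entries. Rows 1 and 3 agree on CName; apply CName→AcctNo, Balance and equate their AcctNo, Balance entries. Rows 1 and 3 agree on BCity, AcctNo; apply BCity, AcctNo→CustID, Balance and equate their CustID, Balance entries. Row 1 is now all distinguished symbols — the join is lossless.
Dependency preservation: the restricted closure of {CName} across the fragments never reaches {AcctNo, Balance}, so CName → AcctNo, Balance cannot be enforced without a join — not preserved.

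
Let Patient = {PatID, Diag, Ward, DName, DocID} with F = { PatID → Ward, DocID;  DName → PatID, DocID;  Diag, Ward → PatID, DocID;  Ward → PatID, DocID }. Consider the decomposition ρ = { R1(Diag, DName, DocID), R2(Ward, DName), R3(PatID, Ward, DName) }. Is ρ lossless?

Chase test. Columns are PatID, Diag, Ward, DName, DocID; row i has aⱼ where attribute j ∈ Ri, else bᵢⱼ.
Initial tableau (one row per fragment):
  row 1: b11 a2 b13 a4 a5
  row 2: b21 b22 a3 a4 b25
  row 3: a1 b32 a3 a4 b35
Rows 1 and 2 agree on DName; apply DName→PatID, DocID and equate their PatID, DocID entries.
Rows 1 and 3 agree on DName; apply DName→PatID, DocID and equate their PatID, DocID entries.
Rows 1 and 2 agree on PatID; apply PatID→Ward, DocID and equate their Ward, DocID entries.
Row 1 is now all distinguished symbols — the join is lossless.

Yes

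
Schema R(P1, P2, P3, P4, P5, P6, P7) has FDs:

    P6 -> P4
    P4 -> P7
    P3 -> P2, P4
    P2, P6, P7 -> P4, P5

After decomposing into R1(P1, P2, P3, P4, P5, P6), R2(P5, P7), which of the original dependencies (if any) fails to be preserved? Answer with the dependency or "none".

Check P4 → P7: no single fragment contains all of {P4, P7}, and the restricted closure of {P4} across the fragments never reaches {P7}.
P6 → P4 is preserved.
P3 → P2, P4 is preserved.
P2, P6, P7 → P4, P5 is preserved.

P4 -> P7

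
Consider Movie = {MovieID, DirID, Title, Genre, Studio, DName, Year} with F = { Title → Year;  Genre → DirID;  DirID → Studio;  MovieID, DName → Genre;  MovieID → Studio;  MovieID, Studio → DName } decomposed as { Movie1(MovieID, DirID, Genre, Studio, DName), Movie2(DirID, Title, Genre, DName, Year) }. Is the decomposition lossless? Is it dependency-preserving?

Lossless test: (DirID, Genre, DName)⁺ = {DirID, Genre, Studio, DName}, which is a superkey of neither fragment — lossy.
Dependency preservation: every FD's attributes lie within a single fragment, so each can be enforced locally — preserved.

lossy but dependency-preserving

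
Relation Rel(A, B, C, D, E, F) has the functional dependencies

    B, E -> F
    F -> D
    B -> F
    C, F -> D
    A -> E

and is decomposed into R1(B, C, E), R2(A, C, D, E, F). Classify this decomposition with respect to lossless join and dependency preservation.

lossy and not dependency-preserving

Lossless test: (C, E)⁺ = {C, E}, which is a superkey of neither fragment — lossy.
Dependency preservation: the restricted closure of {B, E} across the fragments never reaches {F}, so B, E → F cannot be enforced without a join — not preserved.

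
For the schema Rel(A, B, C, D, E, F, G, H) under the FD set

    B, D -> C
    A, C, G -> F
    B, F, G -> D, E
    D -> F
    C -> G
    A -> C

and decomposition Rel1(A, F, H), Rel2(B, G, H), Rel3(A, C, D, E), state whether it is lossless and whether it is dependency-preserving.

lossy and not dependency-preserving

Lossless test (chase): Rows 1 and 3 agree on A; apply A→C and equate their C entries. Rows 1 and 3 agree on C; apply C→G and equate their G entries. Rows 1 and 3 agree on A, C, G; apply A, C, G→F and equate their F entries. No row becomes fully distinguished — the join is lossy.
Dependency preservation: the restricted closure of {B, D} across the fragments never reaches {C}, so B, D → C cannot be enforced without a join — not preserved.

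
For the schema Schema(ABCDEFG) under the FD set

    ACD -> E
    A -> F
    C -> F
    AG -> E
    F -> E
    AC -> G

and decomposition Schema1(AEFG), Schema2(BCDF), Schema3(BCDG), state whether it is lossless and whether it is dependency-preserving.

lossy and not dependency-preserving

Lossless test (chase): Rows 2 and 3 agree on C; apply C→F and equate their F entries. Rows 1 and 2 agree on F; apply F→E and equate their E entries. Rows 1 and 3 agree on F; apply F→E and equate their E entries. No row becomes fully distinguished — the join is lossy.
Dependency preservation: the restricted closure of {AC} across the fragments never reaches {G}, so AC → G cannot be enforced without a join — not preserved.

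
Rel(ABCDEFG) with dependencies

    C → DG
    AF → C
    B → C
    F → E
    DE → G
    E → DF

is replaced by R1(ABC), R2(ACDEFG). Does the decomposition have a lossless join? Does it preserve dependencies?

Lossless test: (AC)⁺ = {ACDG}, which is a superkey of neither fragment — lossy.
Dependency preservation: every FD's attributes lie within a single fragment, so each can be enforced locally — preserved.

lossy but dependency-preserving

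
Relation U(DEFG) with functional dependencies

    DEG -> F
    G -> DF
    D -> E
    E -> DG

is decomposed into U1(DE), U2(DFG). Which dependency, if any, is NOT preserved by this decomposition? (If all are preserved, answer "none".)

DEG → F: restricted closure across fragments reaches F.
G → DF lies within U2.
D → E lies within U1.
E → DG: restricted closure across fragments reaches DG.
Every dependency is enforceable on the fragments, so the decomposition is dependency-preserving.

none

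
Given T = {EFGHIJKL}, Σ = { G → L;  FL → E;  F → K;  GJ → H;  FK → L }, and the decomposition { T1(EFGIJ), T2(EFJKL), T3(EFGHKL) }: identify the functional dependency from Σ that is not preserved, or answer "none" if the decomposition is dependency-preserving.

GJ → H

Check GJ → H: no single fragment contains all of {GHJ}, and the restricted closure of {GJ} across the fragments never reaches {H}.
G → L is preserved.
FL → E is preserved.
F → K is preserved.
FK → L is preserved.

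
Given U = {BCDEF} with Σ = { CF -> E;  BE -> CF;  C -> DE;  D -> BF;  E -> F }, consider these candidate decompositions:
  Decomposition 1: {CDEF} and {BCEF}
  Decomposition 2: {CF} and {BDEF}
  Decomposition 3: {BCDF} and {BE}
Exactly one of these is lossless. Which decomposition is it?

Decomposition 1

Decomposition 1: common = {CEF}, closure = {BCDEF} → lossless.
Decomposition 2: common = {F}, closure = {F} → lossy.
Decomposition 3: common = {B}, closure = {B} → lossy.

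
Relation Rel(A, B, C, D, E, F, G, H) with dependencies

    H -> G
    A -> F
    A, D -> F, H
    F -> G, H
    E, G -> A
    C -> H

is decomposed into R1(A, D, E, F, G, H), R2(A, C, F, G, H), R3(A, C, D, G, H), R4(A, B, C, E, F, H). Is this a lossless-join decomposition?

No

Chase test. Columns are A, B, C, D, E, F, G, H; row i has aⱼ where attribute j ∈ Ri, else bᵢⱼ.
Initial tableau (one row per fragment):
  row 1: a1 b12 b13 a4 a5 a6 a7 a8
  row 2: a1 b22 a3 b24 b25 a6 a7 a8
  row 3: a1 b32 a3 a4 b35 b36 a7 a8
  row 4: a1 a2 a3 b44 a5 a6 b47 a8
Rows 1 and 4 agree on H; apply H→G and equate their G entries.
Rows 1 and 3 agree on A; apply A→F and equate their F entries.
No row becomes fully distinguished — the join is lossy.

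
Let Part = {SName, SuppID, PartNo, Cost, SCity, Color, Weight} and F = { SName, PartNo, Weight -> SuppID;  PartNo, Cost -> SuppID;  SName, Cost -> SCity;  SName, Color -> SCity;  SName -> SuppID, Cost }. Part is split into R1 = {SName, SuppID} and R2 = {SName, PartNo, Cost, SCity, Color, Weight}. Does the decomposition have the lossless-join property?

Yes

Common attributes: R1 ∩ R2 = {SName}.
Closure of {SName}: SName → SuppID, Cost applies, adding SuppID, Cost; SName, Cost → SCity applies, adding SCity. So (SName)⁺ = {SName, SuppID, Cost, SCity}.
This closure contains every attribute of R1, so R1 ∩ R2 → R1. The join is lossless.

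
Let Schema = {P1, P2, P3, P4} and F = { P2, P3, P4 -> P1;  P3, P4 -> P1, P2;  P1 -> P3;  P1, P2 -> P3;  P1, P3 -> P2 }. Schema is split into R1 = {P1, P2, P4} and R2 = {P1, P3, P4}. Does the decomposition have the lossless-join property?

Common attributes: R1 ∩ R2 = {P1, P4}.
Closure of {P1, P4}: P1 → P3 applies, adding P3; P1, P3 → P2 applies, adding P2. So (P1, P4)⁺ = {P1, P2, P3, P4}.
This closure contains every attribute of R1, so R1 ∩ R2 → R1. The join is lossless.

Yes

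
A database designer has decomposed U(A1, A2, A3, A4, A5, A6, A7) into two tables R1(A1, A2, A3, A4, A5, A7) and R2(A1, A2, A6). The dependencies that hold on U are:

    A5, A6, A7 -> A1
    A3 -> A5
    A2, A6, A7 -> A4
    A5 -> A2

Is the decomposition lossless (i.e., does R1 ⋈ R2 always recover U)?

No

Common attributes: R1 ∩ R2 = {A1, A2}.
No dependency enlarges {A1, A2}, so (A1, A2)⁺ = {A1, A2}.
The closure contains neither all of R1 = {A1, A2, A3, A4, A5, A7} nor all of R2 = {A1, A2, A6}, so the common attributes are not a superkey of either fragment. The join is lossy.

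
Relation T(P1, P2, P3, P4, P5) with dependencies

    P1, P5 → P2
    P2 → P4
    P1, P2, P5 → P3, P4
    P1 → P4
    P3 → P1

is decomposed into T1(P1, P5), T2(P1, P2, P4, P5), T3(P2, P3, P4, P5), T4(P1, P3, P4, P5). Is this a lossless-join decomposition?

Yes

Chase test. Columns are P1, P2, P3, P4, P5; row i has aⱼ where attribute j ∈ Ti, else bᵢⱼ.
Initial tableau (one row per fragment):
  row 1: a1 b12 b13 b14 a5
  row 2: a1 a2 b23 a4 a5
  row 3: b31 a2 a3 a4 a5
  row 4: a1 b42 a3 a4 a5
Rows 1 and 2 agree on P1, P5; apply P1, P5→P2 and equate their P2 entries.
Rows 1 and 4 agree on P1, P5; apply P1, P5→P2 and equate their P2 entries.
Rows 1 and 2 agree on P2; apply P2→P4 and equate their P4 entries.
Rows 1 and 2 agree on P1, P2, P5; apply P1, P2, P5→P3, P4 and equate their P3, P4 entries.
Rows 1 and 4 agree on P1, P2, P5; apply P1, P2, P5→P3, P4 and equate their P3, P4 entries.
Rows 1 and 3 agree on P3; apply P3→P1 and equate their P1 entries.
Row 1 is now all distinguished symbols — the join is lossless.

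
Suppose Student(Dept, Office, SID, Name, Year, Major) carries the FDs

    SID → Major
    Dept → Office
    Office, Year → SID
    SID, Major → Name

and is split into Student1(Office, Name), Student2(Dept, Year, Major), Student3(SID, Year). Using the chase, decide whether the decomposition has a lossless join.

Chase test. Columns are Dept, Office, SID, Name, Year, Major; row i has aⱼ where attribute j ∈ Studenti, else bᵢⱼ.
Initial tableau (one row per fragment):
  row 1: b11 a2 b13 a4 b15 b16
  row 2: a1 b22 b23 b24 a5 a6
  row 3: b31 b32 a3 b34 a5 b36
No row becomes fully distinguished — the join is lossy.

No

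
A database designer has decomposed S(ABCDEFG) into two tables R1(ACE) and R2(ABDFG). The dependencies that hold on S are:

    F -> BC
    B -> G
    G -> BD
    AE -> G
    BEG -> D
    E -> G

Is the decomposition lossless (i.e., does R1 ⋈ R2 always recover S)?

No

Common attributes: R1 ∩ R2 = {A}.
No dependency enlarges {A}, so (A)⁺ = {A}.
The closure contains neither all of R1 = {ACE} nor all of R2 = {ABDFG}, so the common attributes are not a superkey of either fragment. The join is lossy.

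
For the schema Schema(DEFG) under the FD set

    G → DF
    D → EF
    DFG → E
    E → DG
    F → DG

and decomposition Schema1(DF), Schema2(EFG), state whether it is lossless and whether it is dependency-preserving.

Lossless test: (F)⁺ = {DEFG}, which contains all of one fragment — lossless.
Dependency preservation: G → DF; D → EF; DFG → E; E → DG; F → DG are not contained in any single fragment, but the restricted closure of each left-hand side across the fragments still reaches the right-hand side; the remaining FDs each lie inside some fragment. All dependencies are preserved.

lossless and dependency-preserving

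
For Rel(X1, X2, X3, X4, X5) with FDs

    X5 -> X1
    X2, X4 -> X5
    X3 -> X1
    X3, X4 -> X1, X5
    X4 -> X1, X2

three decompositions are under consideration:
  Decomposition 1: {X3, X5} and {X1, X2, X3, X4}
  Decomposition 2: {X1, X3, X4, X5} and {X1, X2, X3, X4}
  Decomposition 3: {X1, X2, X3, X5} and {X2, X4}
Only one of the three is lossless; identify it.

Decomposition 1: common = {X3}, closure = {X1, X3} → lossy.
Decomposition 2: common = {X1, X3, X4}, closure = {X1, X2, X3, X4, X5} → lossless.
Decomposition 3: common = {X2}, closure = {X2} → lossy.

Decomposition 2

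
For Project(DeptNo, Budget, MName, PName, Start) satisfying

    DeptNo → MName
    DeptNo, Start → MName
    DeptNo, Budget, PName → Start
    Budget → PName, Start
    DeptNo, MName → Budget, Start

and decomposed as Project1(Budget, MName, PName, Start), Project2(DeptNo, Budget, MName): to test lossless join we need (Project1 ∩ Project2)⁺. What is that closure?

Project1 ∩ Project2 = {Budget, MName}.
Budget → PName, Start applies, adding PName, Start
Closure: {Budget, MName, PName, Start}.

Budget, MName, PName, Start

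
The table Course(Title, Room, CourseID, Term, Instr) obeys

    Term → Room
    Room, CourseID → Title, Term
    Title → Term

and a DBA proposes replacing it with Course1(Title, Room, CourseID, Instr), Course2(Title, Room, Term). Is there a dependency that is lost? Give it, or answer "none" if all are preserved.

Term → Room lies within Course2.
Room, CourseID → Title, Term: restricted closure across fragments reaches Title, Term.
Title → Term lies within Course2.
Every dependency is enforceable on the fragments, so the decomposition is dependency-preserving.

none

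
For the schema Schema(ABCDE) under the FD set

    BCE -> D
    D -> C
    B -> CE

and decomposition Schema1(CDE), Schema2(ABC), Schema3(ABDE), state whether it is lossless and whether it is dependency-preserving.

lossless and dependency-preserving

Lossless test (chase): Rows 1 and 3 agree on D; apply D→C and equate their C entries. Rows 2 and 3 agree on B; apply B→CE and equate their CE entries. Rows 2 and 3 agree on BCE; apply BCE→D and equate their D entries. Row 2 is now all distinguished symbols — the join is lossless.
Dependency preservation: BCE → D; B → CE are not contained in any single fragment, but the restricted closure of each left-hand side across the fragments still reaches the right-hand side; the remaining FDs each lie inside some fragment. All dependencies are preserved.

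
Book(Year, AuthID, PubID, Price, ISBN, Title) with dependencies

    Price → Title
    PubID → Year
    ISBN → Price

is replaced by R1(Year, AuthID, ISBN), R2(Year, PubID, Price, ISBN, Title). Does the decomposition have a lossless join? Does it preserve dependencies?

Lossless test: (Year, ISBN)⁺ = {Year, Price, ISBN, Title}, which is a superkey of neither fragment — lossy.
Dependency preservation: every FD's attributes lie within a single fragment, so each can be enforced locally — preserved.

lossy but dependency-preserving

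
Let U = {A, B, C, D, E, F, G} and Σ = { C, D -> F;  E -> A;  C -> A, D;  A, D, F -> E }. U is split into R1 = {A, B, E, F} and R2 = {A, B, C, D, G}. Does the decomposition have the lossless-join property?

Common attributes: R1 ∩ R2 = {A, B}.
No dependency enlarges {A, B}, so (A, B)⁺ = {A, B}.
The closure contains neither all of R1 = {A, B, E, F} nor all of R2 = {A, B, C, D, G}, so the common attributes are not a superkey of either fragment. The join is lossy.

No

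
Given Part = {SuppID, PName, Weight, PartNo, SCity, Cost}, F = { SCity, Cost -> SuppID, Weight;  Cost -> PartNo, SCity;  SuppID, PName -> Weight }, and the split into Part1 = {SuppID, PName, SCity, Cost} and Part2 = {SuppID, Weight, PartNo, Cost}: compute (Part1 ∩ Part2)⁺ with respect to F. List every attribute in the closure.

Part1 ∩ Part2 = {SuppID, Cost}.
Cost → PartNo, SCity applies, adding PartNo, SCity
SCity, Cost → SuppID, Weight applies, adding Weight
Closure: {SuppID, Weight, PartNo, SCity, Cost}.

SuppID, Weight, PartNo, SCity, Cost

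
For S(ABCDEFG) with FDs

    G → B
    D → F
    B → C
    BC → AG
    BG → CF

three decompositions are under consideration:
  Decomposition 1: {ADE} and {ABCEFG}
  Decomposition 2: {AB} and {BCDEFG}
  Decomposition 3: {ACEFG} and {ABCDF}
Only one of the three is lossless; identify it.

Decomposition 2

Decomposition 1: common = {AE}, closure = {AE} → lossy.
Decomposition 2: common = {B}, closure = {ABCFG} → lossless.
Decomposition 3: common = {ACF}, closure = {ACF} → lossy.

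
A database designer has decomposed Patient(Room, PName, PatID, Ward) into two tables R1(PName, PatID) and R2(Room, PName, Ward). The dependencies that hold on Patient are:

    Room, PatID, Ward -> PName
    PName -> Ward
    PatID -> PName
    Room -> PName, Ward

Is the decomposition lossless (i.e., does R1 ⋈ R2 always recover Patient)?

No

Common attributes: R1 ∩ R2 = {PName}.
Closure of {PName}: PName → Ward applies, adding Ward. So (PName)⁺ = {PName, Ward}.
The closure contains neither all of R1 = {PName, PatID} nor all of R2 = {Room, PName, Ward}, so the common attributes are not a superkey of either fragment. The join is lossy.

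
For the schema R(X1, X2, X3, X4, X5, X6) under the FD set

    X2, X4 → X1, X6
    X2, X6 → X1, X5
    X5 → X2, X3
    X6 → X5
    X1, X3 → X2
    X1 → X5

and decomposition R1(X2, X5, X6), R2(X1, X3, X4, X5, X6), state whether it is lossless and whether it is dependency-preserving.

Lossless test: (X5, X6)⁺ = {X1, X2, X3, X5, X6}, which contains all of one fragment — lossless.
Dependency preservation: the restricted closure of {X2, X4} across the fragments never reaches {X1, X6}, so X2, X4 → X1, X6 cannot be enforced without a join — not preserved.

lossless but not dependency-preserving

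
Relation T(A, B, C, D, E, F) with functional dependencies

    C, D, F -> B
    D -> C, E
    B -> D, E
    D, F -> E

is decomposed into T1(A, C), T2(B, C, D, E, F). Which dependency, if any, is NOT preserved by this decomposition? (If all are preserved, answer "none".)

C, D, F → B lies within T2.
D → C, E lies within T2.
B → D, E lies within T2.
D, F → E lies within T2.
Every dependency is enforceable on the fragments, so the decomposition is dependency-preserving.

none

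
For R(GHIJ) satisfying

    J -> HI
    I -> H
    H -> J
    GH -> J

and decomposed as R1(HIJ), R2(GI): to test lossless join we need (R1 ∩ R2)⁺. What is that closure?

HIJ

R1 ∩ R2 = {I}.
I → H applies, adding H
H → J applies, adding J
Closure: {HIJ}.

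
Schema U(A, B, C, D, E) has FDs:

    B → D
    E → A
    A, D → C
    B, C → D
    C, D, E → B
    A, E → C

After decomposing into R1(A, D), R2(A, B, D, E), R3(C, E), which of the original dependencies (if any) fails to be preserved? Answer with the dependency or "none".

A, D → C

Check A, D → C: no single fragment contains all of {A, C, D}, and the restricted closure of {A, D} across the fragments never reaches {C}.
B → D is preserved.
E → A is preserved.
B, C → D is preserved.
C, D, E → B is preserved.
A, E → C is preserved.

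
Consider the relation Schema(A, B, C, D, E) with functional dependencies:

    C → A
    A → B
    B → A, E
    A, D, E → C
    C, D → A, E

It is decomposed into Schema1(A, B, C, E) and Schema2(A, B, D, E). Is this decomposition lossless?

No

Common attributes: Schema1 ∩ Schema2 = {A, B, E}.
No dependency enlarges {A, B, E}, so (A, B, E)⁺ = {A, B, E}.
The closure contains neither all of Schema1 = {A, B, C, E} nor all of Schema2 = {A, B, D, E}, so the common attributes are not a superkey of either fragment. The join is lossy.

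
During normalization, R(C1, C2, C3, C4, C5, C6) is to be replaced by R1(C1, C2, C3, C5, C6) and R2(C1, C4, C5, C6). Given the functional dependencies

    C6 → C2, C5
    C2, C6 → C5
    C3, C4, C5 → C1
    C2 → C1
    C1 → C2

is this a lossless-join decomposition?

No

Common attributes: R1 ∩ R2 = {C1, C5, C6}.
Closure of {C1, C5, C6}: C6 → C2, C5 applies, adding C2. So (C1, C5, C6)⁺ = {C1, C2, C5, C6}.
The closure contains neither all of R1 = {C1, C2, C3, C5, C6} nor all of R2 = {C1, C4, C5, C6}, so the common attributes are not a superkey of either fragment. The join is lossy.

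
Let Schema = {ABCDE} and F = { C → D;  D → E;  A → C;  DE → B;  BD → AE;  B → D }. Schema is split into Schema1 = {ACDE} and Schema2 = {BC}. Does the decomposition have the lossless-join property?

Yes

Common attributes: Schema1 ∩ Schema2 = {C}.
Closure of {C}: C → D applies, adding D; D → E applies, adding E; DE → B applies, adding B; BD → AE applies, adding A. So (C)⁺ = {ABCDE}.
This closure contains every attribute of Schema1, so Schema1 ∩ Schema2 → Schema1. The join is lossless.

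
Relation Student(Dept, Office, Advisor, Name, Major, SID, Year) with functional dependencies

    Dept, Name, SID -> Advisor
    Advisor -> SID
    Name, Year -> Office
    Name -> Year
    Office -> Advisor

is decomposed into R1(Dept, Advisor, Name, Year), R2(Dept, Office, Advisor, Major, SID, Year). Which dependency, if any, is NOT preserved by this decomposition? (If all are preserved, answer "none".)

Name, Year -> Office

Check Name, Year → Office: no single fragment contains all of {Office, Name, Year}, and the restricted closure of {Name, Year} across the fragments never reaches {Office}.
Dept, Name, SID → Advisor is preserved.
Advisor → SID is preserved.
Name → Year is preserved.
Office → Advisor is preserved.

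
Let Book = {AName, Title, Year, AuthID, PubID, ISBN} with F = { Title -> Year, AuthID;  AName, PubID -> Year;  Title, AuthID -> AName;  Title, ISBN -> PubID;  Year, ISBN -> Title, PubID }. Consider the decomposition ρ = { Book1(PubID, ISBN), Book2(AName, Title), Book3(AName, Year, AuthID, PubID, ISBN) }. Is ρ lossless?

No

Chase test. Columns are AName, Title, Year, AuthID, PubID, ISBN; row i has aⱼ where attribute j ∈ Booki, else bᵢⱼ.
Initial tableau (one row per fragment):
  row 1: b11 b12 b13 b14 a5 a6
  row 2: a1 a2 b23 b24 b25 b26
  row 3: a1 b32 a3 a4 a5 a6
No row becomes fully distinguished — the join is lossy.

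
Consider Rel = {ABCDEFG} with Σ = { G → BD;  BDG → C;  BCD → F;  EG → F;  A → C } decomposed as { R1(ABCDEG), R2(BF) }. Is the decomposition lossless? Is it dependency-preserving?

lossy and not dependency-preserving

Lossless test: (B)⁺ = {B}, which is a superkey of neither fragment — lossy.
Dependency preservation: the restricted closure of {BCD} across the fragments never reaches {F}, so BCD → F cannot be enforced without a join — not preserved.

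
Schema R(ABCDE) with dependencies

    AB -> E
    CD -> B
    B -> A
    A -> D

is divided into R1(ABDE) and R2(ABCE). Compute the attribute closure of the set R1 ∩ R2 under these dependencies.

R1 ∩ R2 = {ABE}.
A → D applies, adding D
Closure: {ABDE}.

ABDE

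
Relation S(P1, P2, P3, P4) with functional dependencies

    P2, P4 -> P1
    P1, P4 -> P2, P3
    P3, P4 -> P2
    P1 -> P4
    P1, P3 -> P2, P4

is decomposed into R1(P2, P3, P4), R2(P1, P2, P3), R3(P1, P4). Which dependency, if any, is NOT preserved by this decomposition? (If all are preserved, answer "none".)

Check P2, P4 → P1: no single fragment contains all of {P1, P2, P4}, and the restricted closure of {P2, P4} across the fragments never reaches {P1}.
P1, P4 → P2, P3 is preserved.
P3, P4 → P2 is preserved.
P1 → P4 is preserved.
P1, P3 → P2, P4 is preserved.

P2, P4 -> P1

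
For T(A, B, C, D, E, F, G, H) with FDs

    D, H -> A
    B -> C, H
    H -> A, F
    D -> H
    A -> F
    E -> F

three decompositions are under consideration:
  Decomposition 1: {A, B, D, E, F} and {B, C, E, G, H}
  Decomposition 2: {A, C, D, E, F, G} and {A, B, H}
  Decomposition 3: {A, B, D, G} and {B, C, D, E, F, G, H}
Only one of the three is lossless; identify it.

Decomposition 1: common = {B, E}, closure = {A, B, C, E, F, H} → lossy.
Decomposition 2: common = {A}, closure = {A, F} → lossy.
Decomposition 3: common = {B, D, G}, closure = {A, B, C, D, F, G, H} → lossless.

Decomposition 3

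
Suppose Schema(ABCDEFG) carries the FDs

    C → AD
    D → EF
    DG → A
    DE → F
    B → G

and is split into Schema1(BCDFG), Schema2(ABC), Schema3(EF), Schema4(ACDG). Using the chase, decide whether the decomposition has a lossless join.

No

Chase test. Columns are ABCDEFG; row i has aⱼ where attribute j ∈ Schemai, else bᵢⱼ.
Initial tableau (one row per fragment):
  row 1: b11 a2 a3 a4 b15 a6 a7
  row 2: a1 a2 a3 b24 b25 b26 b27
  row 3: b31 b32 b33 b34 a5 a6 b37
  row 4: a1 b42 a3 a4 b45 b46 a7
Rows 1 and 2 agree on C; apply C→AD and equate their AD entries.
Rows 1 and 2 agree on D; apply D→EF and equate their EF entries.
Rows 1 and 4 agree on D; apply D→EF and equate their EF entries.
Rows 1 and 2 agree on B; apply B→G and equate their G entries.
No row becomes fully distinguished — the join is lossy.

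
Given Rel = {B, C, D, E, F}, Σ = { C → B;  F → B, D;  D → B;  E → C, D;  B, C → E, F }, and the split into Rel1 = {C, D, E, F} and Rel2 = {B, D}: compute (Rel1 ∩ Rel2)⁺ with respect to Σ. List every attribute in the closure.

Rel1 ∩ Rel2 = {D}.
D → B applies, adding B
Closure: {B, D}.

B, D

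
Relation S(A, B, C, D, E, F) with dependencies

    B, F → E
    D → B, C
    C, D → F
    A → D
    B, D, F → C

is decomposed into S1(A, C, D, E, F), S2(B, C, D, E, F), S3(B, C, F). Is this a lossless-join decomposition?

Chase test. Columns are A, B, C, D, E, F; row i has aⱼ where attribute j ∈ Si, else bᵢⱼ.
Initial tableau (one row per fragment):
  row 1: a1 b12 a3 a4 a5 a6
  row 2: b21 a2 a3 a4 a5 a6
  row 3: b31 a2 a3 b34 b35 a6
Rows 2 and 3 agree on B, F; apply B, F→E and equate their E entries.
Rows 1 and 2 agree on D; apply D→B, C and equate their B, C entries.
Row 1 is now all distinguished symbols — the join is lossless.

Yes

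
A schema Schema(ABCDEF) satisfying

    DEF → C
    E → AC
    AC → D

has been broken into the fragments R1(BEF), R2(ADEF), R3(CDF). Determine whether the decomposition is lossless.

No

Chase test. Columns are ABCDEF; row i has aⱼ where attribute j ∈ Ri, else bᵢⱼ.
Initial tableau (one row per fragment):
  row 1: b11 a2 b13 b14 a5 a6
  row 2: a1 b22 b23 a4 a5 a6
  row 3: b31 b32 a3 a4 b35 a6
Rows 1 and 2 agree on E; apply E→AC and equate their AC entries.
Rows 1 and 2 agree on AC; apply AC→D and equate their D entries.
No row becomes fully distinguished — the join is lossy.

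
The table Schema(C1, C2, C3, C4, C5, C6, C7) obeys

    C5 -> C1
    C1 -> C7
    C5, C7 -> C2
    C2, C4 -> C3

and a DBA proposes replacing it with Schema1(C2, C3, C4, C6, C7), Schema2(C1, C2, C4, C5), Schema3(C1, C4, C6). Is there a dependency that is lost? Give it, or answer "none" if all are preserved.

Check C1 → C7: no single fragment contains all of {C1, C7}, and the restricted closure of {C1} across the fragments never reaches {C7}.
C5 → C1 is preserved.
C5, C7 → C2 is preserved.
C2, C4 → C3 is preserved.

C1 -> C7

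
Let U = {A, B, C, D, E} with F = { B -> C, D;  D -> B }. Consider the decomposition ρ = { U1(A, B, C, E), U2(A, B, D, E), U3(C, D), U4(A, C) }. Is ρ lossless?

Chase test. Columns are A, B, C, D, E; row i has aⱼ where attribute j ∈ Ui, else bᵢⱼ.
Initial tableau (one row per fragment):
  row 1: a1 a2 a3 b14 a5
  row 2: a1 a2 b23 a4 a5
  row 3: b31 b32 a3 a4 b35
  row 4: a1 b42 a3 b44 b45
Rows 1 and 2 agree on B; apply B→C, D and equate their C, D entries.
Rows 1 and 3 agree on D; apply D→B and equate their B entries.
Row 1 is now all distinguished symbols — the join is lossless.

Yes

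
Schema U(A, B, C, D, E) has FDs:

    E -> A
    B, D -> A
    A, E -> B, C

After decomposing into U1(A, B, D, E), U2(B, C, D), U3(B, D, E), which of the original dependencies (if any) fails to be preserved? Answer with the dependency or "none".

Check A, E → B, C: no single fragment contains all of {A, B, C, E}, and the restricted closure of {A, E} across the fragments never reaches {B, C}.
E → A is preserved.
B, D → A is preserved.

A, E -> B, C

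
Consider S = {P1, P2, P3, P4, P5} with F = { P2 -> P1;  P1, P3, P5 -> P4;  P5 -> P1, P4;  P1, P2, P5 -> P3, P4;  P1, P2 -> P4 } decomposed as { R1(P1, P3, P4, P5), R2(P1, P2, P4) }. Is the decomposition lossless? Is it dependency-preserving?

Lossless test: (P1, P4)⁺ = {P1, P4}, which is a superkey of neither fragment — lossy.
Dependency preservation: the restricted closure of {P1, P2, P5} across the fragments never reaches {P3, P4}, so P1, P2, P5 → P3, P4 cannot be enforced without a join — not preserved.

lossy and not dependency-preserving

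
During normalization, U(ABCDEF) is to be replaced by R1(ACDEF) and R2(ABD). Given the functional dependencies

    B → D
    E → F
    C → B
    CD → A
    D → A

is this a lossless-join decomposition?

Common attributes: R1 ∩ R2 = {AD}.
No dependency enlarges {AD}, so (AD)⁺ = {AD}.
The closure contains neither all of R1 = {ACDEF} nor all of R2 = {ABD}, so the common attributes are not a superkey of either fragment. The join is lossy.

No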